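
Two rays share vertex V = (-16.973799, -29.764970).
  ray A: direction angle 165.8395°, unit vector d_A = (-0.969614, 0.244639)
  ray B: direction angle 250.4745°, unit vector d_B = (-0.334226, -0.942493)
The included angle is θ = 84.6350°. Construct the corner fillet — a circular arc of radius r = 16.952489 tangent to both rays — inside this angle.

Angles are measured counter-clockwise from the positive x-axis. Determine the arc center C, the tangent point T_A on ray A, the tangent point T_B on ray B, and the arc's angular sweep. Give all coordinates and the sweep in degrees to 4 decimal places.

center=(-39.1744,-41.6474) T_A=(-35.0272,-25.2100) T_B=(-23.1968,-47.3134) sweep=95.3650

bisector direction at 208.1570° = (-0.881658,-0.471889)
center distance |VC| = r/sin(θ/2) = 16.952489/sin(42.3175°) = 25.180514
C = V + |VC|·bis = (-39.1744,-41.6474)
T_A = V + ((C−V)·d_A)·d_A = V + 18.6191·d_A = (-35.0272,-25.2100)
T_B = V + ((C−V)·d_B)·d_B = V + 18.6191·d_B = (-23.1968,-47.3134)
sweep = 180° − θ = 95.3650°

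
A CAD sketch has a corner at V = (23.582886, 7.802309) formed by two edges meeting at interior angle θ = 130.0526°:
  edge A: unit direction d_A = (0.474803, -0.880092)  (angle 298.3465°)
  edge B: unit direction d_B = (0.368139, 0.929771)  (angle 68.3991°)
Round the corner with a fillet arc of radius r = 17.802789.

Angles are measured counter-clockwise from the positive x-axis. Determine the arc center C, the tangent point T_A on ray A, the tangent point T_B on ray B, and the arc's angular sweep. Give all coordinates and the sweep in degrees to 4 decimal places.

bisector direction at 3.3728° = (0.998268,0.058832)
center distance |VC| = r/sin(θ/2) = 17.802789/sin(65.0263°) = 19.639003
C = V + |VC|·bis = (43.1879,8.9577)
T_A = V + ((C−V)·d_A)·d_A = V + 8.2916·d_A = (27.5198,0.5049)
T_B = V + ((C−V)·d_B)·d_B = V + 8.2916·d_B = (26.6354,15.5116)
sweep = 180° − θ = 49.9474°

center=(43.1879,8.9577) T_A=(27.5198,0.5049) T_B=(26.6354,15.5116) sweep=49.9474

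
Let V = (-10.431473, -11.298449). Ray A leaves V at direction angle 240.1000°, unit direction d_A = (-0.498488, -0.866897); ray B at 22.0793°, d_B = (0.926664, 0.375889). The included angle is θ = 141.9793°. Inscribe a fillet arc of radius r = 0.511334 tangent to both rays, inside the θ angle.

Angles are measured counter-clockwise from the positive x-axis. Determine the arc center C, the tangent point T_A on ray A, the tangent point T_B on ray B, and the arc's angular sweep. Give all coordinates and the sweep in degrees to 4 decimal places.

bisector direction at 311.0896° = (0.657239,-0.753682)
center distance |VC| = r/sin(θ/2) = 0.511334/sin(70.9896°) = 0.540831
C = V + |VC|·bis = (-10.0760,-11.7061)
T_A = V + ((C−V)·d_A)·d_A = V + 0.1762·d_A = (-10.5193,-11.4512)
T_B = V + ((C−V)·d_B)·d_B = V + 0.1762·d_B = (-10.2682,-11.2322)
sweep = 180° − θ = 38.0207°

center=(-10.0760,-11.7061) T_A=(-10.5193,-11.4512) T_B=(-10.2682,-11.2322) sweep=38.0207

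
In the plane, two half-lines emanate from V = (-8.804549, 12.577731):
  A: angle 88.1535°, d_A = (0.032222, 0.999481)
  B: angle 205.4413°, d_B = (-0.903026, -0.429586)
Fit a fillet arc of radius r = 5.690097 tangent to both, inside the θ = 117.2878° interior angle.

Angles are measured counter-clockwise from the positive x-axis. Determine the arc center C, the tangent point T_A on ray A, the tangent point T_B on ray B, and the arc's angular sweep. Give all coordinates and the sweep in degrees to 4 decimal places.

bisector direction at 146.7974° = (-0.836739,0.547601)
center distance |VC| = r/sin(θ/2) = 5.690097/sin(58.6439°) = 6.663269
C = V + |VC|·bis = (-14.3800,16.2265)
T_A = V + ((C−V)·d_A)·d_A = V + 3.4673·d_A = (-8.6928,16.0432)
T_B = V + ((C−V)·d_B)·d_B = V + 3.4673·d_B = (-11.9356,11.0882)
sweep = 180° − θ = 62.7122°

center=(-14.3800,16.2265) T_A=(-8.6928,16.0432) T_B=(-11.9356,11.0882) sweep=62.7122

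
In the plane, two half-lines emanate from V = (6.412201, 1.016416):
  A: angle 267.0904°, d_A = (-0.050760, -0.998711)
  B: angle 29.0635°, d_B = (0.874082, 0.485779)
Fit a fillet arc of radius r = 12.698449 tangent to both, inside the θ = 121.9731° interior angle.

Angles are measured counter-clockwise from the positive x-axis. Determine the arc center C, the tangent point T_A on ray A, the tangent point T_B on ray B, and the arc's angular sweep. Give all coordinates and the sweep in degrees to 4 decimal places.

bisector direction at 328.0770° = (0.848759,-0.528780)
center distance |VC| = r/sin(θ/2) = 12.698449/sin(60.9866°) = 14.520713
C = V + |VC|·bis = (18.7368,-6.6618)
T_A = V + ((C−V)·d_A)·d_A = V + 7.0428·d_A = (6.0547,-6.0173)
T_B = V + ((C−V)·d_B)·d_B = V + 7.0428·d_B = (12.5682,4.4376)
sweep = 180° − θ = 58.0269°

center=(18.7368,-6.6618) T_A=(6.0547,-6.0173) T_B=(12.5682,4.4376) sweep=58.0269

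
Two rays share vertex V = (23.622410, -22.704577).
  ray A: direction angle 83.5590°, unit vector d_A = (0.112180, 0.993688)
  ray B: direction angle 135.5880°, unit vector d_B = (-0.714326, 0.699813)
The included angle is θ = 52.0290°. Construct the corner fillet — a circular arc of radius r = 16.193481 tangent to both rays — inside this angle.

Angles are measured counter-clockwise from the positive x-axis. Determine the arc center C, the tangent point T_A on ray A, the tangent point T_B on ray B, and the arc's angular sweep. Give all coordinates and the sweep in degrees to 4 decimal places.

bisector direction at 109.5735° = (-0.335016,0.942213)
center distance |VC| = r/sin(θ/2) = 16.193481/sin(26.0145°) = 36.920960
C = V + |VC|·bis = (11.2533,12.0828)
T_A = V + ((C−V)·d_A)·d_A = V + 33.1802·d_A = (27.3446,10.2662)
T_B = V + ((C−V)·d_B)·d_B = V + 33.1802·d_B = (-0.0791,0.5154)
sweep = 180° − θ = 127.9710°

center=(11.2533,12.0828) T_A=(27.3446,10.2662) T_B=(-0.0791,0.5154) sweep=127.9710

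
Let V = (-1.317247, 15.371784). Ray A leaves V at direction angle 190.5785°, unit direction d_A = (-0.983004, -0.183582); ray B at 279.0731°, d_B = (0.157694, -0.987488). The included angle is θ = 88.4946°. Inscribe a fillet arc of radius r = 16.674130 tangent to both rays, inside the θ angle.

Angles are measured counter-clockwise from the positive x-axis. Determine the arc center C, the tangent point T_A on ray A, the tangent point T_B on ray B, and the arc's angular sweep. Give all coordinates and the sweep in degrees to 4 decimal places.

bisector direction at 234.8258° = (-0.576064,-0.817404)
center distance |VC| = r/sin(θ/2) = 16.674130/sin(44.2473°) = 23.896768
C = V + |VC|·bis = (-15.0833,-4.1615)
T_A = V + ((C−V)·d_A)·d_A = V + 17.1181·d_A = (-18.1444,12.2292)
T_B = V + ((C−V)·d_B)·d_B = V + 17.1181·d_B = (1.3822,-1.5321)
sweep = 180° − θ = 91.5054°

center=(-15.0833,-4.1615) T_A=(-18.1444,12.2292) T_B=(1.3822,-1.5321) sweep=91.5054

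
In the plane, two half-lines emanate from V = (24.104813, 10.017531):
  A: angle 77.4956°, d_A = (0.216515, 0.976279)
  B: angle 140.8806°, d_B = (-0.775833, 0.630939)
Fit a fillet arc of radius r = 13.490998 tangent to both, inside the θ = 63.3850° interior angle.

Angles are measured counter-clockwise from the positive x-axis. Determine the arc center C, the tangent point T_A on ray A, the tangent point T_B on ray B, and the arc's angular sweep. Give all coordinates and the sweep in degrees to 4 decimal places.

center=(15.6647,34.2704) T_A=(28.8357,31.3494) T_B=(7.1527,23.8037) sweep=116.6150

bisector direction at 109.1881° = (-0.328670,0.944445)
center distance |VC| = r/sin(θ/2) = 13.490998/sin(31.6925°) = 25.679517
C = V + |VC|·bis = (15.6647,34.2704)
T_A = V + ((C−V)·d_A)·d_A = V + 21.8502·d_A = (28.8357,31.3494)
T_B = V + ((C−V)·d_B)·d_B = V + 21.8502·d_B = (7.1527,23.8037)
sweep = 180° − θ = 116.6150°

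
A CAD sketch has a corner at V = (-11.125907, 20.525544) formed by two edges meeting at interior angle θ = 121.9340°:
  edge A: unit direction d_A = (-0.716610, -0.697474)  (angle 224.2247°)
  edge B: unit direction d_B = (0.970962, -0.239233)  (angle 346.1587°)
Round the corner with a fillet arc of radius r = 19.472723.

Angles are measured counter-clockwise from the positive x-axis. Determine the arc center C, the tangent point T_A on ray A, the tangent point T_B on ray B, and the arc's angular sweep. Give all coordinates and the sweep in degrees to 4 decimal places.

center=(-5.2897,-0.9675) T_A=(-18.8714,12.9868) T_B=(-0.6312,17.9398) sweep=58.0660

bisector direction at 285.1917° = (0.262049,-0.965054)
center distance |VC| = r/sin(θ/2) = 19.472723/sin(60.9670°) = 22.271331
C = V + |VC|·bis = (-5.2897,-0.9675)
T_A = V + ((C−V)·d_A)·d_A = V + 10.8086·d_A = (-18.8714,12.9868)
T_B = V + ((C−V)·d_B)·d_B = V + 10.8086·d_B = (-0.6312,17.9398)
sweep = 180° − θ = 58.0660°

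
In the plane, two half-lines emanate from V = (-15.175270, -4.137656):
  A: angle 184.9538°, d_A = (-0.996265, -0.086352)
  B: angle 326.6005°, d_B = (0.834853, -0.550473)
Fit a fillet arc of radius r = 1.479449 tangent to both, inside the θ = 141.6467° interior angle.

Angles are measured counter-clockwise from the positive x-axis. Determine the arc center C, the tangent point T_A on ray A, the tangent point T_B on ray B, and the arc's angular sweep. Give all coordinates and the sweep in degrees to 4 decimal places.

center=(-15.5601,-5.6560) T_A=(-15.6879,-4.1821) T_B=(-14.7457,-4.4209) sweep=38.3533

bisector direction at 255.7772° = (-0.245694,-0.969347)
center distance |VC| = r/sin(θ/2) = 1.479449/sin(70.8234°) = 1.566366
C = V + |VC|·bis = (-15.5601,-5.6560)
T_A = V + ((C−V)·d_A)·d_A = V + 0.5145·d_A = (-15.6879,-4.1821)
T_B = V + ((C−V)·d_B)·d_B = V + 0.5145·d_B = (-14.7457,-4.4209)
sweep = 180° − θ = 38.3533°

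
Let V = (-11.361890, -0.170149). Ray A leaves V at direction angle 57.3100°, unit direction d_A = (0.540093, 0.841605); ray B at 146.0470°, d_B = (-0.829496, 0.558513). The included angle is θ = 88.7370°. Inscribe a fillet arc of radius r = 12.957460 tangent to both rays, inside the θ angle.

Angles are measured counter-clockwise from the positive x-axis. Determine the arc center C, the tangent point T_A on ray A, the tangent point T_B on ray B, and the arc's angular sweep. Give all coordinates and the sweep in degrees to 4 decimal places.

bisector direction at 101.6785° = (-0.202420,0.979299)
center distance |VC| = r/sin(θ/2) = 12.957460/sin(44.3685°) = 18.529970
C = V + |VC|·bis = (-15.1127,17.9762)
T_A = V + ((C−V)·d_A)·d_A = V + 13.2463·d_A = (-4.2077,10.9780)
T_B = V + ((C−V)·d_B)·d_B = V + 13.2463·d_B = (-22.3496,7.2281)
sweep = 180° − θ = 91.2630°

center=(-15.1127,17.9762) T_A=(-4.2077,10.9780) T_B=(-22.3496,7.2281) sweep=91.2630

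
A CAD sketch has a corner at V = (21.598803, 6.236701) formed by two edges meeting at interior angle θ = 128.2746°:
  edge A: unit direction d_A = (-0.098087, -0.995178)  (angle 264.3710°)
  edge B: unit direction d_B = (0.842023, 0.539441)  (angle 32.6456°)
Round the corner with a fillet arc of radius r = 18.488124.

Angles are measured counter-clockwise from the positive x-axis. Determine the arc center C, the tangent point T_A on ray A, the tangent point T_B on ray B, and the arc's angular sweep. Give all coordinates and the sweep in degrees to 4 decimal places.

center=(39.1187,-4.4960) T_A=(20.7197,-2.6826) T_B=(29.1454,11.0714) sweep=51.7254

bisector direction at 328.5083° = (0.852716,-0.522375)
center distance |VC| = r/sin(θ/2) = 18.488124/sin(64.1373°) = 20.545968
C = V + |VC|·bis = (39.1187,-4.4960)
T_A = V + ((C−V)·d_A)·d_A = V + 8.9625·d_A = (20.7197,-2.6826)
T_B = V + ((C−V)·d_B)·d_B = V + 8.9625·d_B = (29.1454,11.0714)
sweep = 180° − θ = 51.7254°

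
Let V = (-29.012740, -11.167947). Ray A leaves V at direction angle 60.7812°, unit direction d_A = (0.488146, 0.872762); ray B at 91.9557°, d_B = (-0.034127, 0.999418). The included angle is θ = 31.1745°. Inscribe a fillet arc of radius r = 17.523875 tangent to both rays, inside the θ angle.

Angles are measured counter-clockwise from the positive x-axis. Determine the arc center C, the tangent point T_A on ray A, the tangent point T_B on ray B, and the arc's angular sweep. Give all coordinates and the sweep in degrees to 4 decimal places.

center=(-13.6428,52.2109) T_A=(1.6513,43.6567) T_B=(-31.1565,51.6129) sweep=148.8255

bisector direction at 76.3684° = (0.235677,0.971831)
center distance |VC| = r/sin(θ/2) = 17.523875/sin(15.5872°) = 65.215919
C = V + |VC|·bis = (-13.6428,52.2109)
T_A = V + ((C−V)·d_A)·d_A = V + 62.8174·d_A = (1.6513,43.6567)
T_B = V + ((C−V)·d_B)·d_B = V + 62.8174·d_B = (-31.1565,51.6129)
sweep = 180° − θ = 148.8255°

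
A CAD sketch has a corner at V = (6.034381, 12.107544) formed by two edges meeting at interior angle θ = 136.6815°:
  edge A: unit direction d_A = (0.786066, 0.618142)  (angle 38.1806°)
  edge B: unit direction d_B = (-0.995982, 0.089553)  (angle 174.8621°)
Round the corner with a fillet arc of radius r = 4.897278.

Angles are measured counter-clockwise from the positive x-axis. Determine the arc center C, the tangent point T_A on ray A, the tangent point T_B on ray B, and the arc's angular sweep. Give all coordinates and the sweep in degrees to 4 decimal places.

center=(4.5359,17.1593) T_A=(7.5631,13.3097) T_B=(4.0974,12.2817) sweep=43.3185

bisector direction at 106.5213° = (-0.284373,0.958714)
center distance |VC| = r/sin(θ/2) = 4.897278/sin(68.3407°) = 5.269316
C = V + |VC|·bis = (4.5359,17.1593)
T_A = V + ((C−V)·d_A)·d_A = V + 1.9448·d_A = (7.5631,13.3097)
T_B = V + ((C−V)·d_B)·d_B = V + 1.9448·d_B = (4.0974,12.2817)
sweep = 180° − θ = 43.3185°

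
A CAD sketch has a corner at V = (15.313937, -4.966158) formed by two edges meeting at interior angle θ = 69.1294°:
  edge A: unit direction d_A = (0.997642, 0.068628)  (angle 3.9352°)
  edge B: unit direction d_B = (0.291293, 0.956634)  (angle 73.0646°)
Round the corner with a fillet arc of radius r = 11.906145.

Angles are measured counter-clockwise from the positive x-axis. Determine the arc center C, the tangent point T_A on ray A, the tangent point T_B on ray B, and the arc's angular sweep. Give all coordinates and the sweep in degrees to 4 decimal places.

center=(31.7378,8.0979) T_A=(32.5549,-3.7801) T_B=(20.3480,11.5661) sweep=110.8706

bisector direction at 38.4999° = (0.782609,0.622513)
center distance |VC| = r/sin(θ/2) = 11.906145/sin(34.5647°) = 20.986037
C = V + |VC|·bis = (31.7378,8.0979)
T_A = V + ((C−V)·d_A)·d_A = V + 17.2817·d_A = (32.5549,-3.7801)
T_B = V + ((C−V)·d_B)·d_B = V + 17.2817·d_B = (20.3480,11.5661)
sweep = 180° − θ = 110.8706°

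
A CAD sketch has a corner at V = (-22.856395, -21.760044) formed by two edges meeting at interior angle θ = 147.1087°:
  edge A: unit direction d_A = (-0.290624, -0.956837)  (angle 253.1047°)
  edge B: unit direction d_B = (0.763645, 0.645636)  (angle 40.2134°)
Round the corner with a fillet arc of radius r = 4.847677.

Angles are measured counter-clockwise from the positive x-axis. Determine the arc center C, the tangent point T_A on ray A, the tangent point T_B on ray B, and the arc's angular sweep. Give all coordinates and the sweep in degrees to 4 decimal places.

center=(-18.6338,-24.5381) T_A=(-23.2723,-23.1292) T_B=(-21.7637,-20.8362) sweep=32.8913

bisector direction at 326.6590° = (0.835415,-0.549620)
center distance |VC| = r/sin(θ/2) = 4.847677/sin(73.5543°) = 5.054462
C = V + |VC|·bis = (-18.6338,-24.5381)
T_A = V + ((C−V)·d_A)·d_A = V + 1.4309·d_A = (-23.2723,-23.1292)
T_B = V + ((C−V)·d_B)·d_B = V + 1.4309·d_B = (-21.7637,-20.8362)
sweep = 180° − θ = 32.8913°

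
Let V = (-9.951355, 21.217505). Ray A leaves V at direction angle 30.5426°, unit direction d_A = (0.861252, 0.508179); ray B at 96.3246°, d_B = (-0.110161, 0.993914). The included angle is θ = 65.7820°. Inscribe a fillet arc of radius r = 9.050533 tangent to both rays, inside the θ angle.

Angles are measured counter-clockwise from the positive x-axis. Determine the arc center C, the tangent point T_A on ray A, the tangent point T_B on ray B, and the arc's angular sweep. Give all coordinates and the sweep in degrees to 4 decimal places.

bisector direction at 63.4336° = (0.447235,0.894417)
center distance |VC| = r/sin(θ/2) = 9.050533/sin(32.8910°) = 16.666342
C = V + |VC|·bis = (-2.4976,36.1242)
T_A = V + ((C−V)·d_A)·d_A = V + 13.9948·d_A = (2.1017,28.3294)
T_B = V + ((C−V)·d_B)·d_B = V + 13.9948·d_B = (-11.4930,35.1271)
sweep = 180° − θ = 114.2180°

center=(-2.4976,36.1242) T_A=(2.1017,28.3294) T_B=(-11.4930,35.1271) sweep=114.2180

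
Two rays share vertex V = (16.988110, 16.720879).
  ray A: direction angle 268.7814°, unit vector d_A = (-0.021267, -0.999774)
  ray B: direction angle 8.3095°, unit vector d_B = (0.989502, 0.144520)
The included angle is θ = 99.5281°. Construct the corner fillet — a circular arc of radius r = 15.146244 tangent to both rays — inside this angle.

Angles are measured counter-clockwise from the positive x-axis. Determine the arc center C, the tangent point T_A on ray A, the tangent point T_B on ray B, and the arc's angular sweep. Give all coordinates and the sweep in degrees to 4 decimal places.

center=(31.8584,3.5858) T_A=(16.7156,3.9079) T_B=(29.6694,18.5730) sweep=80.4719

bisector direction at 318.5455° = (0.749481,-0.662026)
center distance |VC| = r/sin(θ/2) = 15.146244/sin(49.7640°) = 19.840745
C = V + |VC|·bis = (31.8584,3.5858)
T_A = V + ((C−V)·d_A)·d_A = V + 12.8159·d_A = (16.7156,3.9079)
T_B = V + ((C−V)·d_B)·d_B = V + 12.8159·d_B = (29.6694,18.5730)
sweep = 180° − θ = 80.4719°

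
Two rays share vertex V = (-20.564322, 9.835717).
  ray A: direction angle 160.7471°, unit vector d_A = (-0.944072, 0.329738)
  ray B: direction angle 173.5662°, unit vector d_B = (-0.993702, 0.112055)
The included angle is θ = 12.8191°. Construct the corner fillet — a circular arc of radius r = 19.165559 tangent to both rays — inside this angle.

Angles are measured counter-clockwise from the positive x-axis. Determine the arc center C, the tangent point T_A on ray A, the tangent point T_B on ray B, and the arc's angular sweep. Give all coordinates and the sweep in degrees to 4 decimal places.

center=(-187.9503,47.9981) T_A=(-181.6307,66.0918) T_B=(-190.0979,28.9532) sweep=167.1809

bisector direction at 167.1566° = (-0.974981,0.222286)
center distance |VC| = r/sin(θ/2) = 19.165559/sin(6.4096°) = 171.681217
C = V + |VC|·bis = (-187.9503,47.9981)
T_A = V + ((C−V)·d_A)·d_A = V + 170.6081·d_A = (-181.6307,66.0918)
T_B = V + ((C−V)·d_B)·d_B = V + 170.6081·d_B = (-190.0979,28.9532)
sweep = 180° − θ = 167.1809°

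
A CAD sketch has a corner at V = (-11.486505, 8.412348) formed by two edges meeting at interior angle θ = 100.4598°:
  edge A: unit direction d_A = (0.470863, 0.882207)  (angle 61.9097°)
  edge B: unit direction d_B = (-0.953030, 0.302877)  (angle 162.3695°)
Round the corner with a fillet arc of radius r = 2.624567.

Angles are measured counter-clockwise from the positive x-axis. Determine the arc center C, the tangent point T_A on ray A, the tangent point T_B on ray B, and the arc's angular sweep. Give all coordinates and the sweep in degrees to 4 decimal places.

center=(-12.7734,11.5752) T_A=(-10.4580,10.3394) T_B=(-13.5683,9.0739) sweep=79.5402

bisector direction at 112.1396° = (-0.376865,0.926268)
center distance |VC| = r/sin(θ/2) = 2.624567/sin(50.2299°) = 3.414660
C = V + |VC|·bis = (-12.7734,11.5752)
T_A = V + ((C−V)·d_A)·d_A = V + 2.1844·d_A = (-10.4580,10.3394)
T_B = V + ((C−V)·d_B)·d_B = V + 2.1844·d_B = (-13.5683,9.0739)
sweep = 180° − θ = 79.5402°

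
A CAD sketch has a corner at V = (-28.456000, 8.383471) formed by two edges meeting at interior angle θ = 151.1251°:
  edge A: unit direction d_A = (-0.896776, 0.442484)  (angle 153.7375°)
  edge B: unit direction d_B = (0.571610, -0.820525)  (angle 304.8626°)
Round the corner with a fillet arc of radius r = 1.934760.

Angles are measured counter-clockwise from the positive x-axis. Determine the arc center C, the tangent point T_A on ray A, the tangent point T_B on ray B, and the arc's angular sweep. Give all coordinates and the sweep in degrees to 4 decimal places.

center=(-29.7588,6.8688) T_A=(-28.9027,8.6039) T_B=(-28.1713,7.9748) sweep=28.8749

bisector direction at 229.3001° = (-0.652098,-0.758135)
center distance |VC| = r/sin(θ/2) = 1.934760/sin(75.5626°) = 1.997851
C = V + |VC|·bis = (-29.7588,6.8688)
T_A = V + ((C−V)·d_A)·d_A = V + 0.4981·d_A = (-28.9027,8.6039)
T_B = V + ((C−V)·d_B)·d_B = V + 0.4981·d_B = (-28.1713,7.9748)
sweep = 180° − θ = 28.8749°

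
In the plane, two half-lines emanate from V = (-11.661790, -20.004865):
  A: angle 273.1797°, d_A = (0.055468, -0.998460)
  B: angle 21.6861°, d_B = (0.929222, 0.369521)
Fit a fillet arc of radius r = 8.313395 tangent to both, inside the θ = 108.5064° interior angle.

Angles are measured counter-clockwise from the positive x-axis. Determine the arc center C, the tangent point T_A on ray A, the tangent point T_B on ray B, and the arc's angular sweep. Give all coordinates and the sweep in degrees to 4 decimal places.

bisector direction at 327.4329° = (0.842762,-0.538287)
center distance |VC| = r/sin(θ/2) = 8.313395/sin(54.2532°) = 10.243134
C = V + |VC|·bis = (-3.0293,-25.5186)
T_A = V + ((C−V)·d_A)·d_A = V + 5.9841·d_A = (-11.3299,-25.9797)
T_B = V + ((C−V)·d_B)·d_B = V + 5.9841·d_B = (-6.1012,-17.7936)
sweep = 180° − θ = 71.4936°

center=(-3.0293,-25.5186) T_A=(-11.3299,-25.9797) T_B=(-6.1012,-17.7936) sweep=71.4936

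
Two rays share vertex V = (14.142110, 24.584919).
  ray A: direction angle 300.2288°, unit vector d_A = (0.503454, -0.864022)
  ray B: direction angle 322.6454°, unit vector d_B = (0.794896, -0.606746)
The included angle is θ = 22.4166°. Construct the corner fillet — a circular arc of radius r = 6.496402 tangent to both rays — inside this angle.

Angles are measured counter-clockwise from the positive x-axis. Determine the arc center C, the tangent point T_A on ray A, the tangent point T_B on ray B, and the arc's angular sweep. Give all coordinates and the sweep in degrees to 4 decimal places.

center=(36.2605,-0.4708) T_A=(30.6475,-3.7414) T_B=(40.2022,4.6932) sweep=157.5834

bisector direction at 311.4371° = (0.661797,-0.749683)
center distance |VC| = r/sin(θ/2) = 6.496402/sin(11.2083°) = 33.421754
C = V + |VC|·bis = (36.2605,-0.4708)
T_A = V + ((C−V)·d_A)·d_A = V + 32.7843·d_A = (30.6475,-3.7414)
T_B = V + ((C−V)·d_B)·d_B = V + 32.7843·d_B = (40.2022,4.6932)
sweep = 180° − θ = 157.5834°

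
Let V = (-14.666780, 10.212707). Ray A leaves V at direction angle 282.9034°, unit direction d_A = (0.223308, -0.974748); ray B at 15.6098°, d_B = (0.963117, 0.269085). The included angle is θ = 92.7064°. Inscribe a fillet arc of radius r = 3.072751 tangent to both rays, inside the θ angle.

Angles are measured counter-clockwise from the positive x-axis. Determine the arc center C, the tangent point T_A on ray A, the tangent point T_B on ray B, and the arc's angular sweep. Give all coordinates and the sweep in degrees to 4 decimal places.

bisector direction at 329.2566° = (0.859465,-0.511194)
center distance |VC| = r/sin(θ/2) = 3.072751/sin(46.3532°) = 4.246428
C = V + |VC|·bis = (-11.0171,8.0420)
T_A = V + ((C−V)·d_A)·d_A = V + 2.9309·d_A = (-14.0123,7.3558)
T_B = V + ((C−V)·d_B)·d_B = V + 2.9309·d_B = (-11.8440,11.0014)
sweep = 180° − θ = 87.2936°

center=(-11.0171,8.0420) T_A=(-14.0123,7.3558) T_B=(-11.8440,11.0014) sweep=87.2936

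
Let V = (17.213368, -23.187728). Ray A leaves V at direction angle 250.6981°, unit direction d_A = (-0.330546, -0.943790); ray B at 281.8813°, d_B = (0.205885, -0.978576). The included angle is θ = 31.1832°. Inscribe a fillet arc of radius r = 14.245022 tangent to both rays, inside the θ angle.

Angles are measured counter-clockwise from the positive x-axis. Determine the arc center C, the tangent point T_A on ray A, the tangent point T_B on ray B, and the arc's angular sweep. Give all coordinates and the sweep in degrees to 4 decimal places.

bisector direction at 266.2897° = (-0.064712,-0.997904)
center distance |VC| = r/sin(θ/2) = 14.245022/sin(15.5916°) = 52.999091
C = V + |VC|·bis = (13.7837,-76.0757)
T_A = V + ((C−V)·d_A)·d_A = V + 51.0488·d_A = (0.3394,-71.3671)
T_B = V + ((C−V)·d_B)·d_B = V + 51.0488·d_B = (27.7235,-73.1429)
sweep = 180° − θ = 148.8168°

center=(13.7837,-76.0757) T_A=(0.3394,-71.3671) T_B=(27.7235,-73.1429) sweep=148.8168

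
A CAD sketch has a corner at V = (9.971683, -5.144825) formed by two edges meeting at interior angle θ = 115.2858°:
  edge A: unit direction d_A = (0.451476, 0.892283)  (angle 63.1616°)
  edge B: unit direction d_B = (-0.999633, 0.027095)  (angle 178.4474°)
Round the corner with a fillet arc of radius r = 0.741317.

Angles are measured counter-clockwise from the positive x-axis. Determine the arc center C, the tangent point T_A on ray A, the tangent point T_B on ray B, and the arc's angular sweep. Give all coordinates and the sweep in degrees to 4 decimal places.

bisector direction at 120.8045° = (-0.512110,0.858920)
center distance |VC| = r/sin(θ/2) = 0.741317/sin(57.6429°) = 0.877580
C = V + |VC|·bis = (9.5223,-4.3911)
T_A = V + ((C−V)·d_A)·d_A = V + 0.4697·d_A = (10.1837,-4.7257)
T_B = V + ((C−V)·d_B)·d_B = V + 0.4697·d_B = (9.5022,-5.1321)
sweep = 180° − θ = 64.7142°

center=(9.5223,-4.3911) T_A=(10.1837,-4.7257) T_B=(9.5022,-5.1321) sweep=64.7142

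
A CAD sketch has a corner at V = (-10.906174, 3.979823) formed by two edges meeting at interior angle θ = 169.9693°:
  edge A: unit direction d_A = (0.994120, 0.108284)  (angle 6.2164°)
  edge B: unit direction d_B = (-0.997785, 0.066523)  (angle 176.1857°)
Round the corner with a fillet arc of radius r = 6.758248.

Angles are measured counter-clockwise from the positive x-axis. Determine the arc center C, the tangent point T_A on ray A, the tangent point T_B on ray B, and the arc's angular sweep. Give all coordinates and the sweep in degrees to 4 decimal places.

bisector direction at 91.2011° = (-0.020961,0.999780)
center distance |VC| = r/sin(θ/2) = 6.758248/sin(84.9847°) = 6.784223
C = V + |VC|·bis = (-11.0484,10.7626)
T_A = V + ((C−V)·d_A)·d_A = V + 0.5931·d_A = (-10.3166,4.0440)
T_B = V + ((C−V)·d_B)·d_B = V + 0.5931·d_B = (-11.4980,4.0193)
sweep = 180° − θ = 10.0307°

center=(-11.0484,10.7626) T_A=(-10.3166,4.0440) T_B=(-11.4980,4.0193) sweep=10.0307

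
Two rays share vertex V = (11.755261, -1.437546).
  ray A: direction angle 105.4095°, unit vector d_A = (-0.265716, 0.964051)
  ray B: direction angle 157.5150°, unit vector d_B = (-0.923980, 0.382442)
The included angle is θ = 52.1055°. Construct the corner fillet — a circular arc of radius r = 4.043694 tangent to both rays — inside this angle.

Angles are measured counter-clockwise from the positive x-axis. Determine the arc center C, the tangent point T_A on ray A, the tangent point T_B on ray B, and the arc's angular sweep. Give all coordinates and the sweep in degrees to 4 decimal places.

bisector direction at 131.4622° = (-0.662126,0.749392)
center distance |VC| = r/sin(θ/2) = 4.043694/sin(26.0527°) = 9.206986
C = V + |VC|·bis = (5.6591,5.4621)
T_A = V + ((C−V)·d_A)·d_A = V + 8.2715·d_A = (9.5574,6.5366)
T_B = V + ((C−V)·d_B)·d_B = V + 8.2715·d_B = (4.1126,1.7258)
sweep = 180° − θ = 127.8945°

center=(5.6591,5.4621) T_A=(9.5574,6.5366) T_B=(4.1126,1.7258) sweep=127.8945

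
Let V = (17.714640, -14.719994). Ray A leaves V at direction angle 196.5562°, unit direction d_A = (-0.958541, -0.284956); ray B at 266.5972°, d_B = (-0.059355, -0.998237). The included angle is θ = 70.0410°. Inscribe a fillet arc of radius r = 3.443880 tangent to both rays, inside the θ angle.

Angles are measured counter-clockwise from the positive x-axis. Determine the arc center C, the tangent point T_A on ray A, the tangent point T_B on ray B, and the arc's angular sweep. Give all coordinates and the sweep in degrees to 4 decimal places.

bisector direction at 231.5767° = (-0.621466,-0.783441)
center distance |VC| = r/sin(θ/2) = 3.443880/sin(35.0205°) = 6.001155
C = V + |VC|·bis = (13.9851,-19.4215)
T_A = V + ((C−V)·d_A)·d_A = V + 4.9146·d_A = (13.0038,-16.1204)
T_B = V + ((C−V)·d_B)·d_B = V + 4.9146·d_B = (17.4229,-19.6260)
sweep = 180° − θ = 109.9590°

center=(13.9851,-19.4215) T_A=(13.0038,-16.1204) T_B=(17.4229,-19.6260) sweep=109.9590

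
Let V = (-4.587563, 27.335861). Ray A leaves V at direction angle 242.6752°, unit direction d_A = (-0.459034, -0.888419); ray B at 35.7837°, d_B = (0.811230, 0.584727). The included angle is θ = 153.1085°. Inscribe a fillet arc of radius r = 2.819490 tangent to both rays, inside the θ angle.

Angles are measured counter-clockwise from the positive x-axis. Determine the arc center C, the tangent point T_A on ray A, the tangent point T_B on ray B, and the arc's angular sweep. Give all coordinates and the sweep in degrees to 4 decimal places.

bisector direction at 319.2294° = (0.757331,-0.653031)
center distance |VC| = r/sin(θ/2) = 2.819490/sin(76.5542°) = 2.898949
C = V + |VC|·bis = (-2.3921,25.4428)
T_A = V + ((C−V)·d_A)·d_A = V + 0.6741·d_A = (-4.8970,26.7370)
T_B = V + ((C−V)·d_B)·d_B = V + 0.6741·d_B = (-4.0407,27.7300)
sweep = 180° − θ = 26.8915°

center=(-2.3921,25.4428) T_A=(-4.8970,26.7370) T_B=(-4.0407,27.7300) sweep=26.8915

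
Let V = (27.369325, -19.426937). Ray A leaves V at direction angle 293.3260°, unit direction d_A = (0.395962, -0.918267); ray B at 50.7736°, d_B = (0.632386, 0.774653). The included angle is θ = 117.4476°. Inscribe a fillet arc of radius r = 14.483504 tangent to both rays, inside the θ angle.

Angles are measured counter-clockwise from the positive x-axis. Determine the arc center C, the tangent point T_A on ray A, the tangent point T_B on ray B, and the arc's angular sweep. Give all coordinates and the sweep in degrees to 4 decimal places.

bisector direction at 352.0498° = (0.990389,-0.138312)
center distance |VC| = r/sin(θ/2) = 14.483504/sin(58.7238°) = 16.946221
C = V + |VC|·bis = (44.1527,-21.7708)
T_A = V + ((C−V)·d_A)·d_A = V + 8.7979·d_A = (30.8529,-27.5057)
T_B = V + ((C−V)·d_B)·d_B = V + 8.7979·d_B = (32.9330,-12.6116)
sweep = 180° − θ = 62.5524°

center=(44.1527,-21.7708) T_A=(30.8529,-27.5057) T_B=(32.9330,-12.6116) sweep=62.5524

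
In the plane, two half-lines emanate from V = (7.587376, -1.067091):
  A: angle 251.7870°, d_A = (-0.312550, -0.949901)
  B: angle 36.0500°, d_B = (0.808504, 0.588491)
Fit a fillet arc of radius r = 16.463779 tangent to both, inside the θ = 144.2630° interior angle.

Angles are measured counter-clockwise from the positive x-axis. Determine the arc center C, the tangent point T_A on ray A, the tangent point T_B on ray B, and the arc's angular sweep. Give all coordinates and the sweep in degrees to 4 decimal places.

center=(21.5674,-11.2546) T_A=(5.9285,-6.1088) T_B=(11.8786,2.0564) sweep=35.7370

bisector direction at 323.9185° = (0.808180,-0.588935)
center distance |VC| = r/sin(θ/2) = 16.463779/sin(72.1315°) = 17.298188
C = V + |VC|·bis = (21.5674,-11.2546)
T_A = V + ((C−V)·d_A)·d_A = V + 5.3077·d_A = (5.9285,-6.1088)
T_B = V + ((C−V)·d_B)·d_B = V + 5.3077·d_B = (11.8786,2.0564)
sweep = 180° − θ = 35.7370°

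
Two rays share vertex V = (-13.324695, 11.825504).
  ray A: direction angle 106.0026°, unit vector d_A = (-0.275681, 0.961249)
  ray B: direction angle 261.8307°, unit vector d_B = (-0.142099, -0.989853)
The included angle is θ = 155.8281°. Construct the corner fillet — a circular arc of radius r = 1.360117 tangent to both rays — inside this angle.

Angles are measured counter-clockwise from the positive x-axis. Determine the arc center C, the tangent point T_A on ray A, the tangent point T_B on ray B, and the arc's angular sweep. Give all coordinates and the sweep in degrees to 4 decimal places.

center=(-14.7124,11.7305) T_A=(-13.4050,12.1055) T_B=(-13.3661,11.5372) sweep=24.1719

bisector direction at 183.9167° = (-0.997664,-0.068305)
center distance |VC| = r/sin(θ/2) = 1.360117/sin(77.9141°) = 1.390948
C = V + |VC|·bis = (-14.7124,11.7305)
T_A = V + ((C−V)·d_A)·d_A = V + 0.2912·d_A = (-13.4050,12.1055)
T_B = V + ((C−V)·d_B)·d_B = V + 0.2912·d_B = (-13.3661,11.5372)
sweep = 180° − θ = 24.1719°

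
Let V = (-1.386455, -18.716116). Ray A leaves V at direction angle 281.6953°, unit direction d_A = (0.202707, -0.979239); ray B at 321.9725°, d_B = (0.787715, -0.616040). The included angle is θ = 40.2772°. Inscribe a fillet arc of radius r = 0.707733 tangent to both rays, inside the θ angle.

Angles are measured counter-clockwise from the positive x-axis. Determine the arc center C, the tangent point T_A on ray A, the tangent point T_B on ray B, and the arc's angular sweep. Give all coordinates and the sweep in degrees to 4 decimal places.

bisector direction at 301.8339° = (0.527459,-0.849581)
center distance |VC| = r/sin(θ/2) = 0.707733/sin(20.1386°) = 2.055617
C = V + |VC|·bis = (-0.3022,-20.4625)
T_A = V + ((C−V)·d_A)·d_A = V + 1.9299·d_A = (-0.9952,-20.6060)
T_B = V + ((C−V)·d_B)·d_B = V + 1.9299·d_B = (0.1338,-19.9050)
sweep = 180° − θ = 139.7228°

center=(-0.3022,-20.4625) T_A=(-0.9952,-20.6060) T_B=(0.1338,-19.9050) sweep=139.7228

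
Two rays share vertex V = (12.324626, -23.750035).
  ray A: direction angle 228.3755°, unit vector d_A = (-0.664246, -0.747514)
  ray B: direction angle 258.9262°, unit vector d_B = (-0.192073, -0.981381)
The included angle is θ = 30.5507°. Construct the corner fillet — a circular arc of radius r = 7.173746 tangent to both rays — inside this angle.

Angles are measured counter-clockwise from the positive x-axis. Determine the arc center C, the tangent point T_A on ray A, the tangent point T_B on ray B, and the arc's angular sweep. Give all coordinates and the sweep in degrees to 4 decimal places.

center=(0.2392,-48.1503) T_A=(-5.1233,-43.3851) T_B=(7.2794,-49.5281) sweep=149.4493

bisector direction at 243.6509° = (-0.443840,-0.896106)
center distance |VC| = r/sin(θ/2) = 7.173746/sin(15.2753°) = 27.229177
C = V + |VC|·bis = (0.2392,-48.1503)
T_A = V + ((C−V)·d_A)·d_A = V + 26.2672·d_A = (-5.1233,-43.3851)
T_B = V + ((C−V)·d_B)·d_B = V + 26.2672·d_B = (7.2794,-49.5281)
sweep = 180° − θ = 149.4493°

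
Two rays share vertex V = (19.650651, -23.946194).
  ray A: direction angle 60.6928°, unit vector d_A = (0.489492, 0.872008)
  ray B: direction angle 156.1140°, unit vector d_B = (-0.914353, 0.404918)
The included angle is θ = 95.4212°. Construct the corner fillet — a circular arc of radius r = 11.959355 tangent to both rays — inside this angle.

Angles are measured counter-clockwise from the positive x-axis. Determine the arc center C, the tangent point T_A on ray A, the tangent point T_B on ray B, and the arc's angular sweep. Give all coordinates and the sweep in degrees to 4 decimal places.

center=(14.5468,-8.6064) T_A=(24.9754,-14.4604) T_B=(9.7042,-19.5414) sweep=84.5788

bisector direction at 108.4034° = (-0.315705,0.948857)
center distance |VC| = r/sin(θ/2) = 11.959355/sin(47.7106°) = 16.166630
C = V + |VC|·bis = (14.5468,-8.6064)
T_A = V + ((C−V)·d_A)·d_A = V + 10.8781·d_A = (24.9754,-14.4604)
T_B = V + ((C−V)·d_B)·d_B = V + 10.8781·d_B = (9.7042,-19.5414)
sweep = 180° − θ = 84.5788°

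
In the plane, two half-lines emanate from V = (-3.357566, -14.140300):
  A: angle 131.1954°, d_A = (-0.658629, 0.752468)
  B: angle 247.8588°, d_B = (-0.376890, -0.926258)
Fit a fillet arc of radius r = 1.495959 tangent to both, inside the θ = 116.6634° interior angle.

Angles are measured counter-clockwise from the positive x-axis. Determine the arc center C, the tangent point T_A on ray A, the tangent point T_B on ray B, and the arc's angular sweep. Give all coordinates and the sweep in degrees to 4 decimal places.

center=(-5.0910,-14.4312) T_A=(-3.9653,-13.4459) T_B=(-3.7054,-14.9950) sweep=63.3366

bisector direction at 189.5271° = (-0.986207,-0.165514)
center distance |VC| = r/sin(θ/2) = 1.495959/sin(58.3317°) = 1.757674
C = V + |VC|·bis = (-5.0910,-14.4312)
T_A = V + ((C−V)·d_A)·d_A = V + 0.9228·d_A = (-3.9653,-13.4459)
T_B = V + ((C−V)·d_B)·d_B = V + 0.9228·d_B = (-3.7054,-14.9950)
sweep = 180° − θ = 63.3366°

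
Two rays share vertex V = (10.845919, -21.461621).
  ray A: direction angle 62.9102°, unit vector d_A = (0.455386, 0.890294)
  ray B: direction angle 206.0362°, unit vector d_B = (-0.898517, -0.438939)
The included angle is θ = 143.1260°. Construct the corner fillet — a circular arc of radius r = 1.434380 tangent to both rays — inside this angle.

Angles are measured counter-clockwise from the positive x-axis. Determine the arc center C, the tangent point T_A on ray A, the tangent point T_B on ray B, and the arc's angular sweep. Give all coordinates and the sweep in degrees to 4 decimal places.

bisector direction at 134.4732° = (-0.700576,0.713578)
center distance |VC| = r/sin(θ/2) = 1.434380/sin(71.5630°) = 1.511987
C = V + |VC|·bis = (9.7867,-20.3827)
T_A = V + ((C−V)·d_A)·d_A = V + 0.4782·d_A = (11.0637,-21.0359)
T_B = V + ((C−V)·d_B)·d_B = V + 0.4782·d_B = (10.4163,-21.6715)
sweep = 180° − θ = 36.8740°

center=(9.7867,-20.3827) T_A=(11.0637,-21.0359) T_B=(10.4163,-21.6715) sweep=36.8740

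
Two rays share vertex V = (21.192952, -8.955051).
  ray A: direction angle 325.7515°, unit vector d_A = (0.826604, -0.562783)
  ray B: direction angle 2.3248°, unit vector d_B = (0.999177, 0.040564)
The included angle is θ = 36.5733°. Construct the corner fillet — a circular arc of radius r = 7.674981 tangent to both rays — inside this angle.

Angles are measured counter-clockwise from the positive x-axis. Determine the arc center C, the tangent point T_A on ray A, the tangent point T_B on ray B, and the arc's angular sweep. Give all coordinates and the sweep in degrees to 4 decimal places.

bisector direction at 344.0382° = (0.961445,-0.274997)
center distance |VC| = r/sin(θ/2) = 7.674981/sin(18.2867°) = 24.460436
C = V + |VC|·bis = (44.7103,-15.6816)
T_A = V + ((C−V)·d_A)·d_A = V + 23.2251·d_A = (40.3910,-22.0258)
T_B = V + ((C−V)·d_B)·d_B = V + 23.2251·d_B = (44.3990,-8.0129)
sweep = 180° − θ = 143.4267°

center=(44.7103,-15.6816) T_A=(40.3910,-22.0258) T_B=(44.3990,-8.0129) sweep=143.4267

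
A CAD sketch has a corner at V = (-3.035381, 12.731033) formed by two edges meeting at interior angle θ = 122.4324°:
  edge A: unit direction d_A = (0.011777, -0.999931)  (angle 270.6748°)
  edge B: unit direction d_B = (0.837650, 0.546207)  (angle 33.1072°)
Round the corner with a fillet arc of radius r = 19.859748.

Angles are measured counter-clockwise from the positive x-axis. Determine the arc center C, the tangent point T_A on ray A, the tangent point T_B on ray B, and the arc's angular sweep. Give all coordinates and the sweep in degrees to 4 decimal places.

bisector direction at 331.8910° = (0.882053,-0.471150)
center distance |VC| = r/sin(θ/2) = 19.859748/sin(61.2162°) = 22.659490
C = V + |VC|·bis = (16.9515,2.0550)
T_A = V + ((C−V)·d_A)·d_A = V + 10.9107·d_A = (-2.9069,1.8211)
T_B = V + ((C−V)·d_B)·d_B = V + 10.9107·d_B = (6.1039,18.6905)
sweep = 180° − θ = 57.5676°

center=(16.9515,2.0550) T_A=(-2.9069,1.8211) T_B=(6.1039,18.6905) sweep=57.5676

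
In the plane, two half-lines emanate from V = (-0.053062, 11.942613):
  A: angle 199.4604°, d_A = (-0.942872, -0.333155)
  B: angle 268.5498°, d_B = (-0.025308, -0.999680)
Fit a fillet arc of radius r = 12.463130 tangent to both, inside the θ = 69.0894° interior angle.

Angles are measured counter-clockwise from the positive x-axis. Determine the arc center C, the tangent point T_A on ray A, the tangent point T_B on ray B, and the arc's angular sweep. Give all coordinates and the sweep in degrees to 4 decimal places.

bisector direction at 234.0051° = (-0.587713,-0.809069)
center distance |VC| = r/sin(θ/2) = 12.463130/sin(34.5447°) = 21.978929
C = V + |VC|·bis = (-12.9704,-5.8399)
T_A = V + ((C−V)·d_A)·d_A = V + 18.1037·d_A = (-17.1225,5.9113)
T_B = V + ((C−V)·d_B)·d_B = V + 18.1037·d_B = (-0.5112,-6.1553)
sweep = 180° − θ = 110.9106°

center=(-12.9704,-5.8399) T_A=(-17.1225,5.9113) T_B=(-0.5112,-6.1553) sweep=110.9106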